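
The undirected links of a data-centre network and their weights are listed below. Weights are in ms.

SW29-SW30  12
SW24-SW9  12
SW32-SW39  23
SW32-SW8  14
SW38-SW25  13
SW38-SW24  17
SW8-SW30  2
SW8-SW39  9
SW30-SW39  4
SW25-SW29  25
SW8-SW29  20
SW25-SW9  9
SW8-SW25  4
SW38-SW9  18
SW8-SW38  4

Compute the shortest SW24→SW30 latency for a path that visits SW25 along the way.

27 ms

Shortest SW24→SW25: SW24 → SW9 → SW25 = 21
Shortest SW25→SW30: SW25 → SW8 → SW30 = 6
Total via SW25: 21 + 6 = 27 ms.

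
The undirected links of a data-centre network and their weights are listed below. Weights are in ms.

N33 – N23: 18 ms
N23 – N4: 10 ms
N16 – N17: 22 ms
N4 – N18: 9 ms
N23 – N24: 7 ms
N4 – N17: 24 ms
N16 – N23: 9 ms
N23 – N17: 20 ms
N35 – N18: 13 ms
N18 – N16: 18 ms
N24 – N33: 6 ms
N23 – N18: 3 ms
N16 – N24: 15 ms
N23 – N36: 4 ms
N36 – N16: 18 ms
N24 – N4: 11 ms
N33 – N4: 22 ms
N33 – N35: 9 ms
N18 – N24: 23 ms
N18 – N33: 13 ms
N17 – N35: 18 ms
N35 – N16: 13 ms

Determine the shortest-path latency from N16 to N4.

Shortest distances from N16:
N16: 0
N23: 9  (via N16)
N18: 12  (via N23)
N35: 13  (via N16)
N36: 13  (via N23)
N24: 15  (via N16)
N4: 19  (via N23)
Shortest route: N16–N23–N4 = 19 ms.

19 ms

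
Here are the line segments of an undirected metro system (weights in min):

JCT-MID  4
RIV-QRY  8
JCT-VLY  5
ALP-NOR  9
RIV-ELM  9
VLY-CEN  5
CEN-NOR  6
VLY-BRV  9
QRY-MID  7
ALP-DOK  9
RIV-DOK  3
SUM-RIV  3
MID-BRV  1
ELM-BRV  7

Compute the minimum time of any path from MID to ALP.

Enumerating some paths:
MID–BRV–ELM–RIV–DOK–ALP: 1+7+9+3+9 = 29
MID–QRY–RIV–DOK–ALP: 7+8+3+9 = 27
MID–JCT–VLY–CEN–NOR–ALP: 4+5+5+6+9 = 29
MID–BRV–VLY–CEN–NOR–ALP: 1+9+5+6+9 = 30
The minimum is 27 min via MID–QRY–RIV–DOK–ALP.

27 min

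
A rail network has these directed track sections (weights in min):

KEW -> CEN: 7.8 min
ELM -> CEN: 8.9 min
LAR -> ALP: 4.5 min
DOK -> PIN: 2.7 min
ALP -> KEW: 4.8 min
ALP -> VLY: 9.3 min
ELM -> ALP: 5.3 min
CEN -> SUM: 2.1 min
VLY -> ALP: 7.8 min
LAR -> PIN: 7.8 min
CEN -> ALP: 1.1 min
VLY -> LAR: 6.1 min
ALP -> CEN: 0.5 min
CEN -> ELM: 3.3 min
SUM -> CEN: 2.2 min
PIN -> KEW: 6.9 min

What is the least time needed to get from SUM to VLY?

12.6 min

Enumerating some paths:
SUM–CEN–ELM–ALP–VLY: 2.2+3.3+5.3+9.3 = 20.1
SUM–CEN–ALP–VLY: 2.2+1.1+9.3 = 12.6
Cheapest is SUM–CEN–ALP–VLY at 12.6 min.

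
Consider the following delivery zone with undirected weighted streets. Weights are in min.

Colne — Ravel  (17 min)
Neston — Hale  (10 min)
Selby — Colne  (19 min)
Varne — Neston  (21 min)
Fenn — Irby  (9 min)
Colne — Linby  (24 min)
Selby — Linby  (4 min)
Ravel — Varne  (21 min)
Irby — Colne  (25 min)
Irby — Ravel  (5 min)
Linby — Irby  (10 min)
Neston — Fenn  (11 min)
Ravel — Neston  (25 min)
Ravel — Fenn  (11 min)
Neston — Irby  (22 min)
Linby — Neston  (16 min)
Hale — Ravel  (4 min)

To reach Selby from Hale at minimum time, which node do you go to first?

Ravel

Candidate routes:
Hale–Neston–Linby–Selby: 10+16+4 = 30
Hale–Ravel–Irby–Linby–Selby: 4+5+10+4 = 23
Hale–Ravel–Fenn–Irby–Linby–Selby: 4+11+9+10+4 = 38
Cheapest is Hale–Ravel–Irby–Linby–Selby at 23 min.
So from Hale the first move is to Ravel.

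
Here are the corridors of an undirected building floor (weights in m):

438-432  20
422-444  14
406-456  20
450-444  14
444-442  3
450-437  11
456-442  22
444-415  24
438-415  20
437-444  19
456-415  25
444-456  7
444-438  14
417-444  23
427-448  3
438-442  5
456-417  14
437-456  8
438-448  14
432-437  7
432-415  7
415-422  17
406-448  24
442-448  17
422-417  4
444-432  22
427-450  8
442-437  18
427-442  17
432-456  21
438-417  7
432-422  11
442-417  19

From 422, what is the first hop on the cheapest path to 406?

Enumerating some paths:
422 → 417 → 456 → 406: 4+14+20 = 38
422 → 444 → 456 → 406: 14+7+20 = 41
Cheapest is 422 → 417 → 456 → 406 at 38 m.
So from 422 the first move is to 417.

417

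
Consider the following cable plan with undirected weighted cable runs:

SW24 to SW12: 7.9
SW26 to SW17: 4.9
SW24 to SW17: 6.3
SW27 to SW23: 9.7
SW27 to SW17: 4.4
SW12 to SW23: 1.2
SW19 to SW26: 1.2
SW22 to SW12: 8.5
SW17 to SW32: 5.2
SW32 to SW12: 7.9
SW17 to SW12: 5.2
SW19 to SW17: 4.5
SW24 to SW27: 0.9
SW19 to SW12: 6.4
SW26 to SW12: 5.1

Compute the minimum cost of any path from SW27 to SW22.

17.3

Candidate routes:
SW27–SW24–SW12–SW22: 0.9+7.9+8.5 = 17.3
SW27–SW17–SW12–SW22: 4.4+5.2+8.5 = 18.1
Cheapest is SW27–SW24–SW12–SW22 at 17.3.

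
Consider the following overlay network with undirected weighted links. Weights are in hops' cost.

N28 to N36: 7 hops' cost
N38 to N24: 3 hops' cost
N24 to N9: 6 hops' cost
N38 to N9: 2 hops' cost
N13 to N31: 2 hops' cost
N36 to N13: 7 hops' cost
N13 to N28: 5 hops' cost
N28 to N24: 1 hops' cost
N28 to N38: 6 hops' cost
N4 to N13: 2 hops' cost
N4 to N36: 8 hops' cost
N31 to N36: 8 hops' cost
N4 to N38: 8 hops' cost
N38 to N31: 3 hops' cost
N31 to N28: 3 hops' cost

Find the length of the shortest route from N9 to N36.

Enumerating some paths:
N9–N38–N31–N13–N36: 2+3+2+7 = 14
N9–N38–N31–N36: 2+3+8 = 13
N9–N38–N28–N36: 2+6+7 = 15
N9–N24–N28–N36: 6+1+7 = 14
Cheapest is N9–N38–N31–N36 at 13 hops' cost.

13 hops' cost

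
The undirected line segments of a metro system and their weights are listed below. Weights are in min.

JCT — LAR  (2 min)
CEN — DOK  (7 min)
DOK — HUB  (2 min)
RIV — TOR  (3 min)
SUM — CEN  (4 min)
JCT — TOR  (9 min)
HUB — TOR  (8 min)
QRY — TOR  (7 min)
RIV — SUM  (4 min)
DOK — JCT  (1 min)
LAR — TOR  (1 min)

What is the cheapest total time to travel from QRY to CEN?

18 min

Candidate routes:
QRY → TOR → HUB → DOK → CEN: 7+8+2+7 = 24
QRY → TOR → JCT → DOK → CEN: 7+9+1+7 = 24
QRY → TOR → LAR → JCT → DOK → CEN: 7+1+2+1+7 = 18
The minimum is 18 min via QRY → TOR → LAR → JCT → DOK → CEN.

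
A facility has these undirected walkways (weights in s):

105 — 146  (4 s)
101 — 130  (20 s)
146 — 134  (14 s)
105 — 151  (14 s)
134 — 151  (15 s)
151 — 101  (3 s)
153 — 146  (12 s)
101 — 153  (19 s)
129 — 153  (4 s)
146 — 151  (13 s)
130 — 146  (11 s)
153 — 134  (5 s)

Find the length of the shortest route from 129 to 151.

Enumerating some paths:
129 - 153 - 134 - 151: 4+5+15 = 24
129 - 153 - 101 - 151: 4+19+3 = 26
The minimum is 24 s via 129 - 153 - 134 - 151.

24 s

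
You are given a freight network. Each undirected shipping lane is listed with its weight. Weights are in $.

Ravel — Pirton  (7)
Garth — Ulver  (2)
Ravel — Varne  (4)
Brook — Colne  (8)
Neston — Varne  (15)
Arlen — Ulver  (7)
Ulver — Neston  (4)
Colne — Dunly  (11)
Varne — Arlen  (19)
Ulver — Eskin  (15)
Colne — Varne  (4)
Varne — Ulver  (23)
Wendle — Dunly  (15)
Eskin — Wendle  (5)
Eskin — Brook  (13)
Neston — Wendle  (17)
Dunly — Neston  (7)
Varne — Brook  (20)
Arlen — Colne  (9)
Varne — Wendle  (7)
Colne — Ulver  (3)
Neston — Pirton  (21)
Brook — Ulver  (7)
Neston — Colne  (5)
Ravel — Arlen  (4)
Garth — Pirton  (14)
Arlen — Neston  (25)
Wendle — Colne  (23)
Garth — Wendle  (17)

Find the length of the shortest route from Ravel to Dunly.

Compare a few routes:
Ravel - Varne - Colne - Neston - Dunly: 4+4+5+7 = 20
Ravel - Varne - Colne - Dunly: 4+4+11 = 19
The minimum is $19 via Ravel - Varne - Colne - Dunly.

$19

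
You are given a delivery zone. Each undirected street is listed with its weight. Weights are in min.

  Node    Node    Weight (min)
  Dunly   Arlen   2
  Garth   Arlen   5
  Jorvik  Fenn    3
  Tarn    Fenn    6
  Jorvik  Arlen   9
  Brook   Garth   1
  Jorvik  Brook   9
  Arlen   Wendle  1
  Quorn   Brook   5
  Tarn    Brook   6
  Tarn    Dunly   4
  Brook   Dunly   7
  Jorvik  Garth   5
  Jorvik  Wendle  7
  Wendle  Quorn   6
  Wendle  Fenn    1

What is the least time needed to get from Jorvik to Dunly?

7 min

Shortest distances from Jorvik:
Jorvik: 0
Fenn: 3  (via Jorvik)
Wendle: 4  (via Fenn)
Garth: 5  (via Jorvik)
Arlen: 5  (via Wendle)
Brook: 6  (via Garth)
Dunly: 7  (via Arlen)
Shortest route: Jorvik → Fenn → Wendle → Arlen → Dunly = 7 min.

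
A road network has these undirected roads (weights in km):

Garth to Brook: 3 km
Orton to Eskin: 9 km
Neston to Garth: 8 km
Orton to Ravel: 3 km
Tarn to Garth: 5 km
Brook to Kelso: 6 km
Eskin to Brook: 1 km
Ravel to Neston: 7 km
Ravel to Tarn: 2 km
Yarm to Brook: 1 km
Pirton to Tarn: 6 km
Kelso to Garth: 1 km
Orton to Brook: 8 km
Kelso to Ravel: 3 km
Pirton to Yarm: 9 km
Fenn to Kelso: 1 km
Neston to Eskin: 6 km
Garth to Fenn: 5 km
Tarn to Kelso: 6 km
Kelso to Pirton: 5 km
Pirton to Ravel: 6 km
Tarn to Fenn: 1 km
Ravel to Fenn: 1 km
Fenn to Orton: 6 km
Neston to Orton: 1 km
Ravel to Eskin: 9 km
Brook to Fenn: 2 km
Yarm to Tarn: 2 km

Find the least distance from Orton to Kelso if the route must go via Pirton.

Shortest Orton→Pirton: Orton–Ravel–Pirton = 9
Shortest Pirton→Kelso: Pirton–Kelso = 5
Total via Pirton: 9 + 5 = 14 km.

14 km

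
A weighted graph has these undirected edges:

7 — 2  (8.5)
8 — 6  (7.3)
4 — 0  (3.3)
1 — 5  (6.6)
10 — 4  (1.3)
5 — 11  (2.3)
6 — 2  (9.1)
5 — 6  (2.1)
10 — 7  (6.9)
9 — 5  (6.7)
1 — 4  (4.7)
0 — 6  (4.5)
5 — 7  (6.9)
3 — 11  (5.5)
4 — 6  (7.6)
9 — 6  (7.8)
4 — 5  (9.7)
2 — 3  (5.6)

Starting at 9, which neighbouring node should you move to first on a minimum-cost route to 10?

6

Compare a few routes:
9 - 6 - 0 - 4 - 10: 7.8+4.5+3.3+1.3 = 16.9
9 - 5 - 6 - 4 - 10: 6.7+2.1+7.6+1.3 = 17.7
9 - 5 - 4 - 10: 6.7+9.7+1.3 = 17.7
9 - 6 - 4 - 10: 7.8+7.6+1.3 = 16.7
Cheapest is 9 - 6 - 4 - 10 at 16.7.
So from 9 the first move is to 6.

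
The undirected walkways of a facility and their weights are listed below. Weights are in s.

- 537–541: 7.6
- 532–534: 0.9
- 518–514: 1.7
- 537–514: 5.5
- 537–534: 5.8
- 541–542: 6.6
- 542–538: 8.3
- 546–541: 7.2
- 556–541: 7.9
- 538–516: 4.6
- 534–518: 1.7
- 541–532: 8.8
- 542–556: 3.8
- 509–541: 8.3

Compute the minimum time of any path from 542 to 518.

Settle nodes by increasing distance from 542:
542: 0
556: 3.8  (via 542)
541: 6.6  (via 542)
538: 8.3  (via 542)
516: 12.9  (via 538)
546: 13.8  (via 541)
537: 14.2  (via 541)
509: 14.9  (via 541)
532: 15.4  (via 541)
534: 16.3  (via 532)
518: 18  (via 534)
Shortest route: 542 → 541 → 532 → 534 → 518 = 18 s.

18 s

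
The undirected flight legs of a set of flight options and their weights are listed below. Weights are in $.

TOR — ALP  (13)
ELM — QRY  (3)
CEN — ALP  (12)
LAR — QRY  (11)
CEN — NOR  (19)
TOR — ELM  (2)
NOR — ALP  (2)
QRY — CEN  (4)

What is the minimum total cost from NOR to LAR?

Enumerating some paths:
NOR - ALP - TOR - ELM - QRY - LAR: 2+13+2+3+11 = 31
NOR - ALP - CEN - QRY - LAR: 2+12+4+11 = 29
The minimum is $29 via NOR - ALP - CEN - QRY - LAR.

$29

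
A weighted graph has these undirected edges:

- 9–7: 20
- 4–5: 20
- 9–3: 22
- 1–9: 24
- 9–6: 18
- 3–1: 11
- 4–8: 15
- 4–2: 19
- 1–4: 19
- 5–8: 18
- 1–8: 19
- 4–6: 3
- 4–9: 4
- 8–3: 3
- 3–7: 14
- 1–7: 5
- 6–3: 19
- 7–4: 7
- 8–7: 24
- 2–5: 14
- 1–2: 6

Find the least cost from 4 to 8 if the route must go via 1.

26

Best 4 to 1: 4 → 7 → 1 costing 12
Shortest 1→8: 1 → 3 → 8 = 14
Total via 1: 12 + 14 = 26.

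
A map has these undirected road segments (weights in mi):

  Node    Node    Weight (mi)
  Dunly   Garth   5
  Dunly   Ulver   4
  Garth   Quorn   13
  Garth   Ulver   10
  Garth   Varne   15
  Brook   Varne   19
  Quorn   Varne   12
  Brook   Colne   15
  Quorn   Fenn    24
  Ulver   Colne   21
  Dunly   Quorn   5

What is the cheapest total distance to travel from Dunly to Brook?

36 mi

Running Dijkstra from Dunly:
Dunly: 0
Ulver: 4  (via Dunly)
Garth: 5  (via Dunly)
Quorn: 5  (via Dunly)
Varne: 17  (via Quorn)
Colne: 25  (via Ulver)
Fenn: 29  (via Quorn)
Brook: 36  (via Varne)
Shortest route: Dunly → Quorn → Varne → Brook = 36 mi.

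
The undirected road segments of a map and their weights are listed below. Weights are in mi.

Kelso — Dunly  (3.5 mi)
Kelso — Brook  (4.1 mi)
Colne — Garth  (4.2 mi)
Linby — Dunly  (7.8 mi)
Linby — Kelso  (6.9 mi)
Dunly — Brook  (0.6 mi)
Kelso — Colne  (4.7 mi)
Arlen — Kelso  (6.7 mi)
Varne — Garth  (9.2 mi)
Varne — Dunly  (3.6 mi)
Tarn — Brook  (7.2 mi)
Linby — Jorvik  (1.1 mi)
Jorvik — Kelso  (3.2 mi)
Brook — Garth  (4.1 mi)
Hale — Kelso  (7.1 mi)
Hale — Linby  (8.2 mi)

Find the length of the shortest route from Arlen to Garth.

Shortest distances from Arlen:
Arlen: 0
Kelso: 6.7  (via Arlen)
Jorvik: 9.9  (via Kelso)
Dunly: 10.2  (via Kelso)
Brook: 10.8  (via Kelso)
Linby: 11  (via Jorvik)
Colne: 11.4  (via Kelso)
Hale: 13.8  (via Kelso)
Varne: 13.8  (via Dunly)
Garth: 14.9  (via Brook)
Shortest route: Arlen–Kelso–Brook–Garth = 14.9 mi.

14.9 mi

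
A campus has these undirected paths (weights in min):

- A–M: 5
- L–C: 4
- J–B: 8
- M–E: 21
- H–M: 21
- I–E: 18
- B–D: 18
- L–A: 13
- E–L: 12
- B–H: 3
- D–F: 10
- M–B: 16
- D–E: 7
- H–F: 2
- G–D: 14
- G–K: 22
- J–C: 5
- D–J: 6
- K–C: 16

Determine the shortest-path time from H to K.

32 min

Shortest distances from H:
H: 0
F: 2  (via H)
B: 3  (via H)
J: 11  (via B)
D: 12  (via F)
C: 16  (via J)
E: 19  (via D)
M: 19  (via B)
L: 20  (via C)
A: 24  (via M)
G: 26  (via D)
K: 32  (via C)
Shortest route: H → B → J → C → K = 32 min.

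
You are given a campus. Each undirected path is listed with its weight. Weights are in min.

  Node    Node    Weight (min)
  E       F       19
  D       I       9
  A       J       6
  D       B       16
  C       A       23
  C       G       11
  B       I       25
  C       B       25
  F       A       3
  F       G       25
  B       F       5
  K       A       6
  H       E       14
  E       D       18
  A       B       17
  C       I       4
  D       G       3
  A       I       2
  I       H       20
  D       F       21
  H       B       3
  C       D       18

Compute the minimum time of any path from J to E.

28 min

Settle nodes by increasing distance from J:
J: 0
A: 6  (via J)
I: 8  (via A)
F: 9  (via A)
C: 12  (via I)
K: 12  (via A)
B: 14  (via F)
D: 17  (via I)
H: 17  (via B)
G: 20  (via D)
E: 28  (via F)
Shortest route: J–A–F–E = 28 min.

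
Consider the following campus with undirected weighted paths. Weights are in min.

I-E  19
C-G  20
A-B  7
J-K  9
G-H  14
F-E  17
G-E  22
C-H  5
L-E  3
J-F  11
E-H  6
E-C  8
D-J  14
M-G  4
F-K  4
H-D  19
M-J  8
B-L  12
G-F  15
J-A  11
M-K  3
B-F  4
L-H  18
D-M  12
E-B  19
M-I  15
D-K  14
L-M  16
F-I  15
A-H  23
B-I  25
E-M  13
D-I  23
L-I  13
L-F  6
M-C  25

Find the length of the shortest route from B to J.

Enumerating some paths:
B → F → J: 4+11 = 15
B → F → K → M → J: 4+4+3+8 = 19
B → A → J: 7+11 = 18
B → F → K → J: 4+4+9 = 17
Cheapest is B → F → J at 15 min.

15 min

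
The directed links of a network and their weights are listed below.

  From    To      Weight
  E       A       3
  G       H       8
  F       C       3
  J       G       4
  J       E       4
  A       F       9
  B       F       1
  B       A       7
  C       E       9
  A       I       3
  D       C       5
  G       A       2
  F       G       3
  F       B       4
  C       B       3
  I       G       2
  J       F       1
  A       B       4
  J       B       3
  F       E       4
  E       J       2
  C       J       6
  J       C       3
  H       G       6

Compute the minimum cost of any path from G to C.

10

Compare a few routes:
G - A - B - F - C: 2+4+1+3 = 10
G - A - F - C: 2+9+3 = 14
Cheapest is G - A - B - F - C at 10.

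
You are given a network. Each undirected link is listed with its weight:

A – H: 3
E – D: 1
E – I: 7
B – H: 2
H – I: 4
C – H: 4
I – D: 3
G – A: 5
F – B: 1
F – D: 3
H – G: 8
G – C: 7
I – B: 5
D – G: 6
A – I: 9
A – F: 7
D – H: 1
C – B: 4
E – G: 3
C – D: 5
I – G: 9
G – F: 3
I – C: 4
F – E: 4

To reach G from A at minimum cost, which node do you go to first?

G

Candidate routes:
A–G: 5 = 5
A–H–B–F–G: 3+2+1+3 = 9
A–H–D–E–G: 3+1+1+3 = 8
Cheapest is A–G at 5.
So from A the first move is to G.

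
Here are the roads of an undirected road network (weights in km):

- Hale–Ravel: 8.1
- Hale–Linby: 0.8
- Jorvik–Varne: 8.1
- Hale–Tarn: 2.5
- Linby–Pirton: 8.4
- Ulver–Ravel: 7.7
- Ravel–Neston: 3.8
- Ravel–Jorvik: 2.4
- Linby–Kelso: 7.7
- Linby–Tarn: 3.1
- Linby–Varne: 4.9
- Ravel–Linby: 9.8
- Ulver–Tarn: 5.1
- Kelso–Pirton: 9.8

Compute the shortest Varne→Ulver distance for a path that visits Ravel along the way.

Shortest Varne→Ravel: Varne–Jorvik–Ravel = 10.5
Best Ravel to Ulver: Ravel–Ulver costing 7.7
Total via Ravel: 10.5 + 7.7 = 18.2 km.

18.2 km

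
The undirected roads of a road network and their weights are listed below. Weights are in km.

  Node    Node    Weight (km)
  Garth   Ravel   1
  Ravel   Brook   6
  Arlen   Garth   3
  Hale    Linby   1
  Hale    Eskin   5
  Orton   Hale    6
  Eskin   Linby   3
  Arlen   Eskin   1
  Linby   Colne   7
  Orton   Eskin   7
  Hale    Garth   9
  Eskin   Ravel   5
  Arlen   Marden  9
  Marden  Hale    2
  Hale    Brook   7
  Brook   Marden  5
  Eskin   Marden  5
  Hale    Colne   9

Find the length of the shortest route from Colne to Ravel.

15 km

Shortest distances from Colne:
Colne: 0
Linby: 7  (via Colne)
Hale: 8  (via Linby)
Eskin: 10  (via Linby)
Marden: 10  (via Hale)
Arlen: 11  (via Eskin)
Garth: 14  (via Arlen)
Orton: 14  (via Hale)
Brook: 15  (via Hale)
Ravel: 15  (via Eskin)
Shortest route: Colne → Linby → Eskin → Ravel = 15 km.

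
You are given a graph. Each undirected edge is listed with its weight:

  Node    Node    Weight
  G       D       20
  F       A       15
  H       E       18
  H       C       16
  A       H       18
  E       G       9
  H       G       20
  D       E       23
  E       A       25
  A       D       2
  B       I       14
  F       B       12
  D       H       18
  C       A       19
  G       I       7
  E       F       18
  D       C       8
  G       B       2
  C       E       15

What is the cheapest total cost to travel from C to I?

Settle nodes by increasing distance from C:
C: 0
D: 8  (via C)
A: 10  (via D)
E: 15  (via C)
H: 16  (via C)
G: 24  (via E)
F: 25  (via A)
B: 26  (via G)
I: 31  (via G)
Shortest route: C → E → G → I = 31.

31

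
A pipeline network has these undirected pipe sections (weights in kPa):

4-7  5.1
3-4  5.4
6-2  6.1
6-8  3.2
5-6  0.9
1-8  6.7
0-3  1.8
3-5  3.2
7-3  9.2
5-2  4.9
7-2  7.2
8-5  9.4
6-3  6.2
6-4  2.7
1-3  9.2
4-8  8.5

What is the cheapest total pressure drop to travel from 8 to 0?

Shortest distances from 8:
8: 0
6: 3.2  (via 8)
5: 4.1  (via 6)
4: 5.9  (via 6)
1: 6.7  (via 8)
3: 7.3  (via 5)
2: 9  (via 5)
0: 9.1  (via 3)
Shortest route: 8 → 6 → 5 → 3 → 0 = 9.1 kPa.

9.1 kPa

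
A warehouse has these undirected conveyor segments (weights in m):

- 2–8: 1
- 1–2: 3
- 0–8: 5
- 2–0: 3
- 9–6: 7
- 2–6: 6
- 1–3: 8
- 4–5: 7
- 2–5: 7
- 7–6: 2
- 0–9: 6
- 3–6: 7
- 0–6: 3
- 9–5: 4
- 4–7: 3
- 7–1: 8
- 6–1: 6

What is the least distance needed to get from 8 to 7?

Settle nodes by increasing distance from 8:
8: 0
2: 1  (via 8)
0: 4  (via 2)
1: 4  (via 2)
6: 7  (via 2)
5: 8  (via 2)
7: 9  (via 6)
Shortest route: 8 → 2 → 6 → 7 = 9 m.

9 m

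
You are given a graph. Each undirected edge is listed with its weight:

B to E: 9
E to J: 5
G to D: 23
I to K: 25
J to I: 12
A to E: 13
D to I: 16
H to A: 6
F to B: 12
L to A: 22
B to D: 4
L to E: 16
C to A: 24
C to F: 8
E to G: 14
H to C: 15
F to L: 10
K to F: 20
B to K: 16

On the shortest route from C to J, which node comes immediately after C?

F

Candidate routes:
C → H → A → E → J: 15+6+13+5 = 39
C → F → B → E → J: 8+12+9+5 = 34
C → F → L → E → J: 8+10+16+5 = 39
The minimum is 34 via C → F → B → E → J.
So from C the first move is to F.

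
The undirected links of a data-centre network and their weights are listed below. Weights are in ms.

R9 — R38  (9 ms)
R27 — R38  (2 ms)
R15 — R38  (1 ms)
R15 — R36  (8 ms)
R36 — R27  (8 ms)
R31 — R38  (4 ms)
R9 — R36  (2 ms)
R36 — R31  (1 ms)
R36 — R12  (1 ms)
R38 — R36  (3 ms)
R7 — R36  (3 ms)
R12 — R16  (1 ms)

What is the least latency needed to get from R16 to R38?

5 ms

Candidate routes:
R16 → R12 → R36 → R38: 1+1+3 = 5
R16 → R12 → R36 → R15 → R38: 1+1+8+1 = 11
R16 → R12 → R36 → R31 → R38: 1+1+1+4 = 7
Cheapest is R16 → R12 → R36 → R38 at 5 ms.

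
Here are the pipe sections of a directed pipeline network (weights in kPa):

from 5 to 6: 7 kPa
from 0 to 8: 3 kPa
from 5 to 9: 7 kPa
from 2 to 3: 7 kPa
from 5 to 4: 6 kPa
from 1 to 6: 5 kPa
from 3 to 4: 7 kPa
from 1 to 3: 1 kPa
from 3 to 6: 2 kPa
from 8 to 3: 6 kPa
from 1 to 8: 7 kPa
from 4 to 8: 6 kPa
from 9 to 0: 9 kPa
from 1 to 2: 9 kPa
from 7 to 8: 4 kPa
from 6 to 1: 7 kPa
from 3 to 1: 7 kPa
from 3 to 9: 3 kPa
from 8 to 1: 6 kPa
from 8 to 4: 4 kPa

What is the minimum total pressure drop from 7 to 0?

Candidate routes:
7–8–1–3–9–0: 4+6+1+3+9 = 23
7–8–3–9–0: 4+6+3+9 = 22
The minimum is 22 kPa via 7–8–3–9–0.

22 kPa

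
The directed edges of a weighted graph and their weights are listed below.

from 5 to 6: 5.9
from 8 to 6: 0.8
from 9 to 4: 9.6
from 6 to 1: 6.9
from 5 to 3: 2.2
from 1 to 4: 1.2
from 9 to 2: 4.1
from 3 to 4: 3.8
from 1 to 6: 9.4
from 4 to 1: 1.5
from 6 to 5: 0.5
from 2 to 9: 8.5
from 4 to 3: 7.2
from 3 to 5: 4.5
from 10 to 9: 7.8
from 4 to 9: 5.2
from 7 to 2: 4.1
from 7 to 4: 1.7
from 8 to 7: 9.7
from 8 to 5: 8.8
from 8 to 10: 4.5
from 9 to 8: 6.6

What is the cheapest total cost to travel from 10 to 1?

18.9

Candidate routes:
10 - 9 - 8 - 6 - 5 - 3 - 4 - 1: 7.8+6.6+0.8+0.5+2.2+3.8+1.5 = 23.2
10 - 9 - 4 - 1: 7.8+9.6+1.5 = 18.9
10 - 9 - 8 - 6 - 1: 7.8+6.6+0.8+6.9 = 22.1
The minimum is 18.9 via 10 - 9 - 4 - 1.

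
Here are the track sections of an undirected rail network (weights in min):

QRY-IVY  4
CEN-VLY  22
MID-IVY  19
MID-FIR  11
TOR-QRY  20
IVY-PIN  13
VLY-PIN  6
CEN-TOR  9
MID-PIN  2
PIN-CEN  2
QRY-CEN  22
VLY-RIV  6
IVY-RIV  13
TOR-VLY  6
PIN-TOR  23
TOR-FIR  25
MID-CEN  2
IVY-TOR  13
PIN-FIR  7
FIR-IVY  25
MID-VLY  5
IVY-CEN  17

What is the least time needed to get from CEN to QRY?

Enumerating some paths:
CEN–MID–PIN–IVY–QRY: 2+2+13+4 = 21
CEN–PIN–IVY–QRY: 2+13+4 = 19
CEN–IVY–QRY: 17+4 = 21
Cheapest is CEN–PIN–IVY–QRY at 19 min.

19 min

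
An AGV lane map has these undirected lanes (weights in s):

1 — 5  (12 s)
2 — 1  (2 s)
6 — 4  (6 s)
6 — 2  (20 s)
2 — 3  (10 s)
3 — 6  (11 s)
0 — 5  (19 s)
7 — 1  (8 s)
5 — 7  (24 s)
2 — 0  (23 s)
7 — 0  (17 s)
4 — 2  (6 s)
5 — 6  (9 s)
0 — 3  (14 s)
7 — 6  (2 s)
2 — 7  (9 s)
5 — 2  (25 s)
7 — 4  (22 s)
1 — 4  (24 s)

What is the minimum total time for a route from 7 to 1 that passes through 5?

23 s

Shortest 7→5: 7 → 6 → 5 = 11
Shortest 5→1: 5 → 1 = 12
Total via 5: 11 + 12 = 23 s.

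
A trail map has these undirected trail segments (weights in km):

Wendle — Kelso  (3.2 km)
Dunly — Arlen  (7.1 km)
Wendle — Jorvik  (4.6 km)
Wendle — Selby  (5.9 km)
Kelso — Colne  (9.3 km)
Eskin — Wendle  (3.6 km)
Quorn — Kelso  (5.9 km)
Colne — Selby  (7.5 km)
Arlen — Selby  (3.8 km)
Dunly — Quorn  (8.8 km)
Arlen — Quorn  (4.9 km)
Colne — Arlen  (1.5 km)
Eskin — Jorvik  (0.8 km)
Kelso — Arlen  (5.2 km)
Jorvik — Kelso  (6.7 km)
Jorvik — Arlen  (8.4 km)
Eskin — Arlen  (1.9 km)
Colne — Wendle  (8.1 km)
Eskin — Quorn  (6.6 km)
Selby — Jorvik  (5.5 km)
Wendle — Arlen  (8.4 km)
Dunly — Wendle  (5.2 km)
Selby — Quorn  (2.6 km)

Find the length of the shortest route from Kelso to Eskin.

Candidate routes:
Kelso–Wendle–Eskin: 3.2+3.6 = 6.8
Kelso–Arlen–Eskin: 5.2+1.9 = 7.1
Cheapest is Kelso–Wendle–Eskin at 6.8 km.

6.8 km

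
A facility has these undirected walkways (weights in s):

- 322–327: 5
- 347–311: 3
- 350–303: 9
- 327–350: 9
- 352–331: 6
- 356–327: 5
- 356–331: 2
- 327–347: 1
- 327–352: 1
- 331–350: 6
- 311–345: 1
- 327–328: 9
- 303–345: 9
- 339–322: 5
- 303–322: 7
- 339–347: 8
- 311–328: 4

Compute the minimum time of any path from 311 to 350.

13 s

Candidate routes:
311 → 347 → 327 → 356 → 331 → 350: 3+1+5+2+6 = 17
311 → 347 → 327 → 350: 3+1+9 = 13
311 → 345 → 303 → 350: 1+9+9 = 19
311 → 347 → 327 → 352 → 331 → 350: 3+1+1+6+6 = 17
Cheapest is 311 → 347 → 327 → 350 at 13 s.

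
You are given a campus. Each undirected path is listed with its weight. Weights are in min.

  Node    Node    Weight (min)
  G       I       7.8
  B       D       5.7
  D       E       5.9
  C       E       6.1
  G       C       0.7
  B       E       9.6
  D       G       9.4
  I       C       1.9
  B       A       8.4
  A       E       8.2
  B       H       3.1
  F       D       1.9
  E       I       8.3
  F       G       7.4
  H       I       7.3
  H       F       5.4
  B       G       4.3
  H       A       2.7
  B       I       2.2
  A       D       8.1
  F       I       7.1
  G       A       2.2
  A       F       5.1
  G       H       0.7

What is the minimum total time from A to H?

Compare a few routes:
A–G–H: 2.2+0.7 = 2.9
A–H: 2.7 = 2.7
The minimum is 2.7 min via A–H.

2.7 min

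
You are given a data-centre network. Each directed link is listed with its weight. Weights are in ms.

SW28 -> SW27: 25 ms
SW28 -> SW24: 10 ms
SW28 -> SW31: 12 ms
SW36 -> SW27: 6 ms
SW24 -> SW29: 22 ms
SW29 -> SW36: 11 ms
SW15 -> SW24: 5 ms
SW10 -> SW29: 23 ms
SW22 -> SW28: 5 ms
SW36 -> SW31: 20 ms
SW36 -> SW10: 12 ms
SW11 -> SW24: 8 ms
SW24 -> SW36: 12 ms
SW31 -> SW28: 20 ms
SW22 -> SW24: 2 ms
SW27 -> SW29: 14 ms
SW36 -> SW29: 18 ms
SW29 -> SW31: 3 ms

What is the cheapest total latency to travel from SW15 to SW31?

Shortest distances from SW15:
SW15: 0
SW24: 5  (via SW15)
SW36: 17  (via SW24)
SW27: 23  (via SW36)
SW29: 27  (via SW24)
SW10: 29  (via SW36)
SW31: 30  (via SW29)
Shortest route: SW15–SW24–SW29–SW31 = 30 ms.

30 ms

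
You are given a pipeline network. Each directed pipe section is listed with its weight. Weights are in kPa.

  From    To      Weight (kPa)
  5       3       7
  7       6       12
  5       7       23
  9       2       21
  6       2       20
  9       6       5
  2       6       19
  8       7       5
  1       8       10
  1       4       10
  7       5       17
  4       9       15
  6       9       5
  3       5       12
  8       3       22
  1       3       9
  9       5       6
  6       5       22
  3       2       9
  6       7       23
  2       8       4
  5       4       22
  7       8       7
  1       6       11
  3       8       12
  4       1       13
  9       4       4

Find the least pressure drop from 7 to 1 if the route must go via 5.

52 kPa

Best 7 to 5: 7–5 costing 17
Shortest 5→1: 5–4–1 = 35
Total via 5: 17 + 35 = 52 kPa.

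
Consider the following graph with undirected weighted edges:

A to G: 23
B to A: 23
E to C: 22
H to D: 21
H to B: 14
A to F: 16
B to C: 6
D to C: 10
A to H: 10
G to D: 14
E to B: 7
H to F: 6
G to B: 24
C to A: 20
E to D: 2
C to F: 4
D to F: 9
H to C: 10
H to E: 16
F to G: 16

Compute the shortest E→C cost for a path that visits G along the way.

Best E to G: E–D–G costing 16
Shortest G→C: G–F–C = 20
Total via G: 16 + 20 = 36.

36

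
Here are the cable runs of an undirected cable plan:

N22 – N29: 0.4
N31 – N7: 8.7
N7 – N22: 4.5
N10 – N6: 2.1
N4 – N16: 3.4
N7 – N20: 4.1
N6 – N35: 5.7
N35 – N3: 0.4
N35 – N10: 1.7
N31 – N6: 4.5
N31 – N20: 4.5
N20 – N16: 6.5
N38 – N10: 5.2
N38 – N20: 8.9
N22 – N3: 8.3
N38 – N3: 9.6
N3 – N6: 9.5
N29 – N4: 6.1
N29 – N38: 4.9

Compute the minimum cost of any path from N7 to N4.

11

Settle nodes by increasing distance from N7:
N7: 0
N20: 4.1  (via N7)
N22: 4.5  (via N7)
N29: 4.9  (via N22)
N31: 8.6  (via N20)
N38: 9.8  (via N29)
N16: 10.6  (via N20)
N4: 11  (via N29)
Shortest route: N7 → N22 → N29 → N4 = 11.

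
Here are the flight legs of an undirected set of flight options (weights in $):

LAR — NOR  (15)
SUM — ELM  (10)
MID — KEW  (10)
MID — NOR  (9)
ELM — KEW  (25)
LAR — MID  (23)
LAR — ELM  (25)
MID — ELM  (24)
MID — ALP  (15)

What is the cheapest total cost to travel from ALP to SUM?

$49

Settle nodes by increasing distance from ALP:
ALP: 0
MID: 15  (via ALP)
NOR: 24  (via MID)
KEW: 25  (via MID)
LAR: 38  (via MID)
ELM: 39  (via MID)
SUM: 49  (via ELM)
Shortest route: ALP → MID → ELM → SUM = $49.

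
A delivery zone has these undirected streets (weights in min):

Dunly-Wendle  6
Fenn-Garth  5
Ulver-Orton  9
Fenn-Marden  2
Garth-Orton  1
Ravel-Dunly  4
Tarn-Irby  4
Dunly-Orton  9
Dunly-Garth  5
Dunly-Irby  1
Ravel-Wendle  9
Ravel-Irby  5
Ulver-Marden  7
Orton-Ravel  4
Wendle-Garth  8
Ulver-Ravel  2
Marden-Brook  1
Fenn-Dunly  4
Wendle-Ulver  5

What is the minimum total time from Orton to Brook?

Settle nodes by increasing distance from Orton:
Orton: 0
Garth: 1  (via Orton)
Ravel: 4  (via Orton)
Fenn: 6  (via Garth)
Dunly: 6  (via Garth)
Ulver: 6  (via Ravel)
Irby: 7  (via Dunly)
Marden: 8  (via Fenn)
Brook: 9  (via Marden)
Shortest route: Orton–Garth–Fenn–Marden–Brook = 9 min.

9 min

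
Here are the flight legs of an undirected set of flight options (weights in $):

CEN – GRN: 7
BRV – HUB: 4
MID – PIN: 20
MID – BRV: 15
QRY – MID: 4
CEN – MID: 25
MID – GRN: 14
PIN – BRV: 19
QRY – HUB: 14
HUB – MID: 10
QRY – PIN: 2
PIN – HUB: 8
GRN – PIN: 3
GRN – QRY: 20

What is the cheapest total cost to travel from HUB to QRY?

$10

Candidate routes:
HUB–PIN–QRY: 8+2 = 10
HUB–MID–QRY: 10+4 = 14
HUB–QRY: 14 = 14
The minimum is $10 via HUB–PIN–QRY.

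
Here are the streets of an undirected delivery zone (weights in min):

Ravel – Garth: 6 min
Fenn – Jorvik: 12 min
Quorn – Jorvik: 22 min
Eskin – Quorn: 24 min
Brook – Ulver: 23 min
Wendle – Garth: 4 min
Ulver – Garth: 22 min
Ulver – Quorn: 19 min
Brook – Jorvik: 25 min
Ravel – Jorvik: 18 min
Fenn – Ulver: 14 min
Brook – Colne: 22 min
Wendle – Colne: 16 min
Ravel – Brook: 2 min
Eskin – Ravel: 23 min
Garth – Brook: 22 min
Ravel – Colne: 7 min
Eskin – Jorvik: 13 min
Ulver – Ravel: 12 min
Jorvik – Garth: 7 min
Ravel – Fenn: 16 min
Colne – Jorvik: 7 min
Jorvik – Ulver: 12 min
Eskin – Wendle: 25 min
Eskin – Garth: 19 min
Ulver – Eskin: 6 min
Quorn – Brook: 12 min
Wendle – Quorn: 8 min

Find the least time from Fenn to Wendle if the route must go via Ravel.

26 min

Shortest Fenn→Ravel: Fenn–Ravel = 16
Shortest Ravel→Wendle: Ravel–Garth–Wendle = 10
Total via Ravel: 16 + 10 = 26 min.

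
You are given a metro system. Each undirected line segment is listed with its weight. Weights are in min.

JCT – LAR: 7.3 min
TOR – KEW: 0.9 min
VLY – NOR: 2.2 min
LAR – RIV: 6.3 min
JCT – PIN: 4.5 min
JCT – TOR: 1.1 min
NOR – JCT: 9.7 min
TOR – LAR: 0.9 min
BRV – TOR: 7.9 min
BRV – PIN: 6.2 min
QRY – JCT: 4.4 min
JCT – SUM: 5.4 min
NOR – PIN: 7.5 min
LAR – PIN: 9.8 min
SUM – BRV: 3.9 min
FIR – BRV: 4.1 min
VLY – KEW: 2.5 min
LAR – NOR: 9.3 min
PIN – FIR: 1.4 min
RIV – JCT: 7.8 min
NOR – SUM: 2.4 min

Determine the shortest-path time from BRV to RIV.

Settle nodes by increasing distance from BRV:
BRV: 0
SUM: 3.9  (via BRV)
FIR: 4.1  (via BRV)
PIN: 5.5  (via FIR)
NOR: 6.3  (via SUM)
TOR: 7.9  (via BRV)
VLY: 8.5  (via NOR)
LAR: 8.8  (via TOR)
KEW: 8.8  (via TOR)
JCT: 9  (via TOR)
QRY: 13.4  (via JCT)
RIV: 15.1  (via LAR)
Shortest route: BRV–TOR–LAR–RIV = 15.1 min.

15.1 min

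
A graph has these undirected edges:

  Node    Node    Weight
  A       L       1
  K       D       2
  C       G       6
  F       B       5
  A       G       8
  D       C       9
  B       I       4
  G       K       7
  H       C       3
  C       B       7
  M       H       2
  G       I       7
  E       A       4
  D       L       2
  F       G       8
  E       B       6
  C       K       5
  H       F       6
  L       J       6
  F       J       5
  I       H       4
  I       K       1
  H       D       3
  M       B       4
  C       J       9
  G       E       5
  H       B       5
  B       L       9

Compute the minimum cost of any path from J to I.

11

Settle nodes by increasing distance from J:
J: 0
F: 5  (via J)
L: 6  (via J)
A: 7  (via L)
D: 8  (via L)
C: 9  (via J)
B: 10  (via F)
K: 10  (via D)
E: 11  (via A)
H: 11  (via F)
I: 11  (via K)
Shortest route: J → L → D → K → I = 11.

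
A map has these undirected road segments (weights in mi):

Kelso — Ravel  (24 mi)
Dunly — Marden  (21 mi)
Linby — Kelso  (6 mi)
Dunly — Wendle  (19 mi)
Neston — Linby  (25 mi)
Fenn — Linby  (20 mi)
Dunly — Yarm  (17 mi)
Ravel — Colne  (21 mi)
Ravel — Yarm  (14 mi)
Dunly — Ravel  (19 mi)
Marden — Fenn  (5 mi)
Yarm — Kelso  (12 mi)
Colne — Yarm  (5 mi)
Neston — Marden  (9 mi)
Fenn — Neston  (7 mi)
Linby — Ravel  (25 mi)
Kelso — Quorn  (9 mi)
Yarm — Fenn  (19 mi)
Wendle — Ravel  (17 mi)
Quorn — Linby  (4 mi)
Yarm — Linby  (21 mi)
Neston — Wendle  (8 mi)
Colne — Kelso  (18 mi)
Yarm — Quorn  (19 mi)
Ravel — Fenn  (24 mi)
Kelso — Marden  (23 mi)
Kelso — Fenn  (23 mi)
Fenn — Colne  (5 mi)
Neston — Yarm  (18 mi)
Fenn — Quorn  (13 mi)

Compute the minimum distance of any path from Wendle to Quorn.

Enumerating some paths:
Wendle - Neston - Marden - Fenn - Quorn: 8+9+5+13 = 35
Wendle - Neston - Fenn - Quorn: 8+7+13 = 28
The minimum is 28 mi via Wendle - Neston - Fenn - Quorn.

28 mi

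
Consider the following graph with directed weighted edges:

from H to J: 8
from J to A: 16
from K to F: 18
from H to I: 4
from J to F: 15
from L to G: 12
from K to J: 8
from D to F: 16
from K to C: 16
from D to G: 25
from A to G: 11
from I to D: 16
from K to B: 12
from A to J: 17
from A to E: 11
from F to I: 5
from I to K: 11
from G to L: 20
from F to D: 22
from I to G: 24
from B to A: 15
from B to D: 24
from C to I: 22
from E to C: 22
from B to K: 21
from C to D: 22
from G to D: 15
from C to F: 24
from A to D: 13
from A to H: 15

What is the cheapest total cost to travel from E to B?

67

Candidate routes:
E–C–F–I–K–B: 22+24+5+11+12 = 74
E–C–I–K–B: 22+22+11+12 = 67
The minimum is 67 via E–C–I–K–B.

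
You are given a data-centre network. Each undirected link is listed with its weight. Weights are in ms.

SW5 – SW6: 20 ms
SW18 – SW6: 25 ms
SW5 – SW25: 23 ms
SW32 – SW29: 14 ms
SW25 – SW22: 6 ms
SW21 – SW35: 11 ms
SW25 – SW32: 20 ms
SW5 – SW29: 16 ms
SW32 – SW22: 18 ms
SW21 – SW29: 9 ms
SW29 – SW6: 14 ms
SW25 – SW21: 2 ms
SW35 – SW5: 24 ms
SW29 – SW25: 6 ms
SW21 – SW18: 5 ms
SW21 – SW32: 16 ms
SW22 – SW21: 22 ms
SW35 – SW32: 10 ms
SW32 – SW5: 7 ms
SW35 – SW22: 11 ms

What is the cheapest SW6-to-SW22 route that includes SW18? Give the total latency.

38 ms

Shortest SW6→SW18: SW6–SW18 = 25
Shortest SW18→SW22: SW18–SW21–SW25–SW22 = 13
Total via SW18: 25 + 13 = 38 ms.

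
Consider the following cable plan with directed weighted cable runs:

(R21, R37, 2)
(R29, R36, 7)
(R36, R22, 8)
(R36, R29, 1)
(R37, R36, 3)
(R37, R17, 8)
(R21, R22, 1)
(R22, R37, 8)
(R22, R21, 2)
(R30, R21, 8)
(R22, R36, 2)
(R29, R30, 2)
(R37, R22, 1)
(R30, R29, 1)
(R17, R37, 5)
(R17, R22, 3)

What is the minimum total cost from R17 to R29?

6

Shortest distances from R17:
R17: 0
R22: 3  (via R17)
R21: 5  (via R22)
R36: 5  (via R22)
R37: 5  (via R17)
R29: 6  (via R36)
Shortest route: R17 → R22 → R36 → R29 = 6.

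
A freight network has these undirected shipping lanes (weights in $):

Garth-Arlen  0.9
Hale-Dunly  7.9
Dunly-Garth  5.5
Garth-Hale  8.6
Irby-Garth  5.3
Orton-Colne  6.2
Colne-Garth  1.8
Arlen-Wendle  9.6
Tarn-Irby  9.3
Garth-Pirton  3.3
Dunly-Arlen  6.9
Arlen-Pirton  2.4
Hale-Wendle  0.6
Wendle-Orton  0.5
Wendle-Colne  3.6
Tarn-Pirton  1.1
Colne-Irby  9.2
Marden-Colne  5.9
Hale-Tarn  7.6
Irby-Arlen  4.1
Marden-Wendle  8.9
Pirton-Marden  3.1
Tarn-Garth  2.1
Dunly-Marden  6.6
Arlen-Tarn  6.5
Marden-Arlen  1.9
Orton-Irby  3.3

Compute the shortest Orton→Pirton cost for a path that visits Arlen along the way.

$9.2

Shortest Orton→Arlen: Orton–Wendle–Colne–Garth–Arlen = 6.8
Best Arlen to Pirton: Arlen–Pirton costing 2.4
Total via Arlen: 6.8 + 2.4 = $9.2.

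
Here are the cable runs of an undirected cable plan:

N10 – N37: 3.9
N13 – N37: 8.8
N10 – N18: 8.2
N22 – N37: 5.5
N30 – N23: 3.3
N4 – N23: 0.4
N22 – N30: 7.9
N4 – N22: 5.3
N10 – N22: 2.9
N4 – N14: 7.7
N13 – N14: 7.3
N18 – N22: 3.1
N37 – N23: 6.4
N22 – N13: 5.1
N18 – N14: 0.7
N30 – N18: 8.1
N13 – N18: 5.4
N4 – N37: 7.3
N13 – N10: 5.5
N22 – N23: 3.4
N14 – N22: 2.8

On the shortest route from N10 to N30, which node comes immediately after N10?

Compare a few routes:
N10 - N22 - N23 - N30: 2.9+3.4+3.3 = 9.6
N10 - N22 - N4 - N23 - N30: 2.9+5.3+0.4+3.3 = 11.9
N10 - N22 - N30: 2.9+7.9 = 10.8
Cheapest is N10 - N22 - N23 - N30 at 9.6.
So from N10 the first move is to N22.

N22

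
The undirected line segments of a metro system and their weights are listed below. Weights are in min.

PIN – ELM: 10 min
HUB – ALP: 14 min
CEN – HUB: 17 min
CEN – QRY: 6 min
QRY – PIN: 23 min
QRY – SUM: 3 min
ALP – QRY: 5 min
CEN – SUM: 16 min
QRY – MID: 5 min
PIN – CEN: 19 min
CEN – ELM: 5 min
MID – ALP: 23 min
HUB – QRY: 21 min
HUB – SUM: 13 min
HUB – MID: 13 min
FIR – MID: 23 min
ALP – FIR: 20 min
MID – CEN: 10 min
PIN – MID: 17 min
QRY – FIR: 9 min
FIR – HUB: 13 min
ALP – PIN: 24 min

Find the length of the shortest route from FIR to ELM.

20 min

Compare a few routes:
FIR - QRY - MID - CEN - ELM: 9+5+10+5 = 29
FIR - QRY - CEN - ELM: 9+6+5 = 20
The minimum is 20 min via FIR - QRY - CEN - ELM.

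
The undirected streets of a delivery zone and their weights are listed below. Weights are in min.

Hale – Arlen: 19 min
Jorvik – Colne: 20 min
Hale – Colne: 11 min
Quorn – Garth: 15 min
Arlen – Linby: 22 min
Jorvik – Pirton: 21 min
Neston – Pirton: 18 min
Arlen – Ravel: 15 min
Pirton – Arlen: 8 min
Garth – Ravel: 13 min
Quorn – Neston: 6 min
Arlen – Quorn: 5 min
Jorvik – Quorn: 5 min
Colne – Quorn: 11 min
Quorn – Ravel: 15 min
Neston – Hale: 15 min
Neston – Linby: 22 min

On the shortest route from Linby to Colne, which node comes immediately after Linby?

Arlen

Candidate routes:
Linby → Neston → Quorn → Colne: 22+6+11 = 39
Linby → Arlen → Quorn → Colne: 22+5+11 = 38
The minimum is 38 min via Linby → Arlen → Quorn → Colne.
So from Linby the first move is to Arlen.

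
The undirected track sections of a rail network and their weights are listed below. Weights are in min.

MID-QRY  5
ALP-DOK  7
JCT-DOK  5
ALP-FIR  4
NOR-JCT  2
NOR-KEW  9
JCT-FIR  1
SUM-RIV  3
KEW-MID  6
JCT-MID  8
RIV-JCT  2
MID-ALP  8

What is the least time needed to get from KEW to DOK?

Compare a few routes:
KEW - MID - ALP - DOK: 6+8+7 = 21
KEW - MID - JCT - DOK: 6+8+5 = 19
KEW - NOR - JCT - FIR - ALP - DOK: 9+2+1+4+7 = 23
KEW - NOR - JCT - DOK: 9+2+5 = 16
The minimum is 16 min via KEW - NOR - JCT - DOK.

16 min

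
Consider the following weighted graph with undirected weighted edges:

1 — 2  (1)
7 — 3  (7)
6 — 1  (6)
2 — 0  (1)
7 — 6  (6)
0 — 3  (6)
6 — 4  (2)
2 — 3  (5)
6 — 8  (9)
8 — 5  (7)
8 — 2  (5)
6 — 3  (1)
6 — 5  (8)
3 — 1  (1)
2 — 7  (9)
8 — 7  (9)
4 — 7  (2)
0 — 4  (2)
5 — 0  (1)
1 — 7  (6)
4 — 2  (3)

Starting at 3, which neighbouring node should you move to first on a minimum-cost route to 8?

1

Compare a few routes:
3–1–2–0–5–8: 1+1+1+1+7 = 11
3–1–2–8: 1+1+5 = 7
3–6–8: 1+9 = 10
3–2–8: 5+5 = 10
The minimum is 7 via 3–1–2–8.
So from 3 the first move is to 1.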